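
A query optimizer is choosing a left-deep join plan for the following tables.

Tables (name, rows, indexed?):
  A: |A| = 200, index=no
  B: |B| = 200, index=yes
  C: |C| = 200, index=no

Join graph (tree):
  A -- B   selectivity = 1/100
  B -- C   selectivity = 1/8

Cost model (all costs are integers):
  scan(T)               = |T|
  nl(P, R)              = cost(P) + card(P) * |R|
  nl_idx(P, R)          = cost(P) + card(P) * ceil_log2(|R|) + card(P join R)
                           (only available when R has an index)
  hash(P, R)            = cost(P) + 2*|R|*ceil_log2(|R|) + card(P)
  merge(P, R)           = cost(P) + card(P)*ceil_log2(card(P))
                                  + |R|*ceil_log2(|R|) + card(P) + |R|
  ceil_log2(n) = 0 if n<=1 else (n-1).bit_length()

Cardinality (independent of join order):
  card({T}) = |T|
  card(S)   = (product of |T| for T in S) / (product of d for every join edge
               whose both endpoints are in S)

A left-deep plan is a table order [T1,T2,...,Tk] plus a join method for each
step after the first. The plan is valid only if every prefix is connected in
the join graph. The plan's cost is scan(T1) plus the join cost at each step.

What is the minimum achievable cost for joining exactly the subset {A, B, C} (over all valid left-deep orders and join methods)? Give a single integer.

5800

Selinger DP over subsets of {A,B,C}:
  {A}: scan cost=200, card=200
  {B}: scan cost=200, card=200
  {C}: scan cost=200, card=200
  {AB}: card=400; try (B,nl_idx)→2200, (B,hash)→3600, (A,hash)→3600, (B,merge)→3800, (A,merge)→3800, (B,nl)→40200 …(+1); best=2200 via (B,nl_idx)
  {BC}: card=5000; try (C,hash)→3600, (B,hash)→3600, (C,merge)→3800, (B,merge)→3800, (B,nl_idx)→6800, (C,nl)→40200 …(+1); best=3600 via (C,hash)
  {ABC}: card=10000; try (C,hash)→5800, (C,merge)→8000, (A,hash)→11800, (A,merge)→75400, (C,nl)→82200, (A,nl)→1003600; best=5800 via (C,hash)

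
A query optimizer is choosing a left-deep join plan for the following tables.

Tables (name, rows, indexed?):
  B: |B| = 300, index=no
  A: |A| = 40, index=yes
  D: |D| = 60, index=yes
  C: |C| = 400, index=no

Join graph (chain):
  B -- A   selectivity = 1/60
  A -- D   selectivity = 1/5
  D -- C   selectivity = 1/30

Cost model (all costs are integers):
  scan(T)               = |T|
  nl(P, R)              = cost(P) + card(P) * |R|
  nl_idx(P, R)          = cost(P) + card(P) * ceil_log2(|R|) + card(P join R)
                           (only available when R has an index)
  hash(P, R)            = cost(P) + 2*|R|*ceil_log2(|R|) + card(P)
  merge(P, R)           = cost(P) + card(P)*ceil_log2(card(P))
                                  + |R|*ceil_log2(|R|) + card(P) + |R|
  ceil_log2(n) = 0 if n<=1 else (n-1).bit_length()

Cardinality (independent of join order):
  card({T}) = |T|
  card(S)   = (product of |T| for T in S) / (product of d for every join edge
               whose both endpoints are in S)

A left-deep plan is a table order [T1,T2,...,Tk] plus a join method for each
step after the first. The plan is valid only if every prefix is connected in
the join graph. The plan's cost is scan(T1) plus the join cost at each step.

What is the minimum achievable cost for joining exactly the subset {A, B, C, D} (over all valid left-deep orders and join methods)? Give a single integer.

11600

Selinger DP over subsets of {A,B,C,D}:
  {B}: scan cost=300, card=300
  {A}: scan cost=40, card=40
  {D}: scan cost=60, card=60
  {C}: scan cost=400, card=400
  {AB}: card=200; try (A,hash)→1080, (A,nl_idx)→2300, (B,merge)→3320, (A,merge)→3580, (B,hash)→5480, (B,nl)→12040 …(+1); best=1080 via (A,hash)
  {AD}: card=480; try (A,hash)→600, (D,merge)→740, (D,nl_idx)→760, (A,merge)→760, (D,hash)→800, (A,nl_idx)→900 …(+2); best=600 via (A,hash)
  {CD}: card=800; try (D,hash)→1520, (D,nl_idx)→3600, (C,merge)→4480, (D,merge)→4820, (C,hash)→7320, (C,nl)→24060 …(+1); best=1520 via (D,hash)
  {ABD}: card=2400; try (D,hash)→2000, (D,merge)→3300, (D,nl_idx)→4680, (B,hash)→6480, (B,merge)→8400, (D,nl)→13080 …(+1); best=2000 via (D,hash)
  {ACD}: card=6400; try (A,hash)→2800, (C,hash)→8280, (C,merge)→9400, (A,merge)→10600, (A,nl_idx)→12720, (A,nl)→33520 …(+1); best=2800 via (A,hash)
  {ABCD}: card=32000; try (C,hash)→11600, (B,hash)→14600, (C,merge)→37200, (B,merge)→95400, (C,nl)→962000, (B,nl)→1922800; best=11600 via (C,hash)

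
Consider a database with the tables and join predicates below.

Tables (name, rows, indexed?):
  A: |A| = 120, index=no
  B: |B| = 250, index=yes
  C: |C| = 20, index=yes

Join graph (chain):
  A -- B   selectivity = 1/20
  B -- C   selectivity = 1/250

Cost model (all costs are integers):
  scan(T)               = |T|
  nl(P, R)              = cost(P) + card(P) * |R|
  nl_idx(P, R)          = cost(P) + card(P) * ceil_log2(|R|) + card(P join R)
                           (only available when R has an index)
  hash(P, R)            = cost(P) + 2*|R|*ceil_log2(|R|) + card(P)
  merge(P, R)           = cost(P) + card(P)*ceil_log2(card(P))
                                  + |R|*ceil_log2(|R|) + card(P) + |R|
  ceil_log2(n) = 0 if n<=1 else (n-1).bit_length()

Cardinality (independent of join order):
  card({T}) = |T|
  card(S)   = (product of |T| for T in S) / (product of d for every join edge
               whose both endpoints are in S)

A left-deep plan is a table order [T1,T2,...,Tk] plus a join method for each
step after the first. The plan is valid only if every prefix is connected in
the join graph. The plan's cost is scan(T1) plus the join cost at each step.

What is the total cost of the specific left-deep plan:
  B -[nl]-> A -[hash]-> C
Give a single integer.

31950

step 1: scan B: cost=250, card=250
step 2: join A via nl
    card(P join A) = 250*120/(20) = 1500
    cost = 250 + 250*120 = 30250
step 3: join C via hash
    card(P join C) = 1500*20/(250) = 120
    cost = 30250 + 2*20*5 + 1500 = 31950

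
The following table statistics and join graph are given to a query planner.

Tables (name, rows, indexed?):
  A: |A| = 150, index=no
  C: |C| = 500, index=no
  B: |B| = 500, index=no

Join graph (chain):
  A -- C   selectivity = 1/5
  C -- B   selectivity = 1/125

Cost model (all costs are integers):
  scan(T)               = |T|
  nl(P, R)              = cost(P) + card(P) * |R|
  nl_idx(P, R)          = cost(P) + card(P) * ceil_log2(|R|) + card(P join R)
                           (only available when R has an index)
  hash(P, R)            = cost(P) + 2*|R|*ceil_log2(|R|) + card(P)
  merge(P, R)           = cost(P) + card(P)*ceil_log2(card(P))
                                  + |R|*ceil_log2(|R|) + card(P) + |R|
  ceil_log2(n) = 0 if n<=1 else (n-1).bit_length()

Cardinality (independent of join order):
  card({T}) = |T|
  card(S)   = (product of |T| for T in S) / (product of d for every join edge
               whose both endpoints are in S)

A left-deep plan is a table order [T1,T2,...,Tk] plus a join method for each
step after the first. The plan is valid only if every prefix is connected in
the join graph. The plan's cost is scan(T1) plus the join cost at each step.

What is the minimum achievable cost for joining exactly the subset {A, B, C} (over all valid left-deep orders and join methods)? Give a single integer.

14400

Selinger DP over subsets of {A,B,C}:
  {A}: scan cost=150, card=150
  {C}: scan cost=500, card=500
  {B}: scan cost=500, card=500
  {AC}: card=15000; try (A,hash)→3400, (C,merge)→6500, (A,merge)→6850, (C,hash)→9300, (C,nl)→75150, (A,nl)→75500; best=3400 via (A,hash)
  {BC}: card=2000; try (C,hash)→10000, (B,hash)→10000, (C,merge)→10500, (B,merge)→10500, (C,nl)→250500, (B,nl)→250500; best=10000 via (C,hash)
  {ABC}: card=60000; try (A,hash)→14400, (B,hash)→27400, (A,merge)→35350, (B,merge)→233400, (A,nl)→310000, (B,nl)→7503400; best=14400 via (A,hash)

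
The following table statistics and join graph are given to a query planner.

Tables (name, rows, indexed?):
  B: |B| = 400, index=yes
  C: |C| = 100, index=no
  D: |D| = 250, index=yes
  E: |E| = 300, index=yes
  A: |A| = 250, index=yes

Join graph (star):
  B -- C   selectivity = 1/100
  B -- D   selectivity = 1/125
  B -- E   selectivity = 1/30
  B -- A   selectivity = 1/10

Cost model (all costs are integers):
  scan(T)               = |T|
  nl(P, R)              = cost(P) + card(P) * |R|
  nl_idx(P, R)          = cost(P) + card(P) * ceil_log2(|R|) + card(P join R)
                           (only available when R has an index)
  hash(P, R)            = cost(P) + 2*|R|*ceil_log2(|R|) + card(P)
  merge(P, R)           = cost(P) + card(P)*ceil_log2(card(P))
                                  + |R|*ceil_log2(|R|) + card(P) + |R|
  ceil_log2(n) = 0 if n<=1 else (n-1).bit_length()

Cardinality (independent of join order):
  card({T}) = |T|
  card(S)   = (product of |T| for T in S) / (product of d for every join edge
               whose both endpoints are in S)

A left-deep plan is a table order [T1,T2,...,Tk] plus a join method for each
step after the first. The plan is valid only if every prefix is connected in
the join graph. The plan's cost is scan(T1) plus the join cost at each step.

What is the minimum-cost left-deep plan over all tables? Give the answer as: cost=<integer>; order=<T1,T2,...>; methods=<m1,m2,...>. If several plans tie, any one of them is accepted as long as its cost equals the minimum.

Selinger DP (subsets sized 1..n):
  {B}: scan cost=400, card=400
  {C}: scan cost=100, card=100
  {D}: scan cost=250, card=250
  {E}: scan cost=300, card=300
  {A}: scan cost=250, card=250
  {BC}: card=400; try (B,nl_idx)→1400, (C,hash)→2200, (B,merge)→4900, (C,merge)→5200, (B,hash)→7400, (B,nl)→40100 …(+1); best=1400 via (B,nl_idx)
  {BD}: card=800; try (B,nl_idx)→3300, (D,nl_idx)→4400, (D,hash)→4800, (B,merge)→6500, (D,merge)→6650, (B,hash)→7700 …(+2); best=3300 via (B,nl_idx)
  {BE}: card=4000; try (E,hash)→6200, (B,nl_idx)→7000, (B,merge)→7300, (E,merge)→7400, (B,hash)→7800, (E,nl_idx)→8000 …(+2); best=6200 via (E,hash)
  {AB}: card=10000; try (A,hash)→4800, (B,merge)→6500, (A,merge)→6650, (B,hash)→7700, (B,nl_idx)→12500, (A,nl_idx)→13600 …(+2); best=4800 via (A,hash)
  {BCD}: card=800; try (D,nl_idx)→5400, (C,hash)→5500, (D,hash)→5800, (D,merge)→7650, (C,merge)→12900, (C,nl)→83300 …(+1); best=5400 via (D,nl_idx)
  {BCE}: card=4000; try (E,hash)→7200, (E,merge)→8400, (E,nl_idx)→9000, (C,hash)→11600, (C,merge)→59000, (E,nl)→121400 …(+1); best=7200 via (E,hash)
  {ABC}: card=10000; try (A,hash)→5800, (A,merge)→7650, (A,nl_idx)→14600, (C,hash)→16200, (A,nl)→101400, (C,merge)→155600 …(+1); best=5800 via (A,hash)
  {BDE}: card=8000; try (E,hash)→9500, (D,hash)→14200, (E,merge)→15100, (E,nl_idx)→18500, (D,nl_idx)→46200, (D,merge)→60450 …(+2); best=9500 via (E,hash)
  {ABD}: card=20000; try (A,hash)→8100, (A,merge)→14350, (D,hash)→18800, (A,nl_idx)→29700, (D,nl_idx)→104800, (D,merge)→157050 …(+2); best=8100 via (A,hash)
  {ABE}: card=100000; try (A,hash)→14200, (E,hash)→20200, (A,merge)→60450, (A,nl_idx)→138200, (E,merge)→157800, (E,nl_idx)→194800 …(+2); best=14200 via (A,hash)
  {BCDE}: card=8000; try (E,hash)→11600, (D,hash)→15200, (E,merge)→17200, (C,hash)→18900, (E,nl_idx)→20600, (D,nl_idx)→47200 …(+5); best=11600 via (E,hash)
  {ABCD}: card=20000; try (A,hash)→10200, (A,merge)→16450, (D,hash)→19800, (C,hash)→29500, (A,nl_idx)→31800, (D,nl_idx)→105800 …(+5); best=10200 via (A,hash)
  {ABCE}: card=100000; try (A,hash)→15200, (E,hash)→21200, (A,merge)→61450, (C,hash)→115600, (A,nl_idx)→139200, (E,merge)→158800 …(+5); best=15200 via (A,hash)
  {ABDE}: card=200000; try (A,hash)→21500, (E,hash)→33500, (D,hash)→118200, (A,merge)→123750, (A,nl_idx)→273500, (E,merge)→331100 …(+6); best=21500 via (A,hash)
  {ABCDE}: card=200000; try (A,hash)→23600, (E,hash)→35600, (D,hash)→119200, (A,merge)→125850, (C,hash)→222900, (A,nl_idx)→275600 …(+9); best=23600 via (A,hash)

cost=23600; order=C,B,D,E,A; methods=nl_idx,nl_idx,hash,hash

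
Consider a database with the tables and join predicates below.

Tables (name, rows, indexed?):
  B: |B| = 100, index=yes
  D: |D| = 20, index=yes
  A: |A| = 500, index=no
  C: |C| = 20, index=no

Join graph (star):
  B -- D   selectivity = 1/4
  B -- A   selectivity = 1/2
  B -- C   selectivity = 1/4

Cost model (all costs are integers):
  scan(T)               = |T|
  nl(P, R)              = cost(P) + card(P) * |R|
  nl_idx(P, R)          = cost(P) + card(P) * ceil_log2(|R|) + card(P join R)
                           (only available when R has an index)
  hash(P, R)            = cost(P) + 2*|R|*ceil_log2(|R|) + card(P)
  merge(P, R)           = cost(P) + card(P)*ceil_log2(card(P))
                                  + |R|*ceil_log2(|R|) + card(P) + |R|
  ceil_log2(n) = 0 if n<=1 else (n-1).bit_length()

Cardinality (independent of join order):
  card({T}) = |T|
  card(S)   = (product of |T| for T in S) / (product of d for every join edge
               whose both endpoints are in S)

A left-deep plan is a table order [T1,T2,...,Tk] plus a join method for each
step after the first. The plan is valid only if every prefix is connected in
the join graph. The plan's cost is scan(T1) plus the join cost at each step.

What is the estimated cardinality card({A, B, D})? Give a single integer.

Tables in S: A(500), B(100), D(20)
Edges inside S: B-D(d=4), B-A(d=2)
numerator = 500 * 100 * 20 = 1000000
denominator = 4 * 2 = 8
card(S) = 1000000 / 8 = 125000

125000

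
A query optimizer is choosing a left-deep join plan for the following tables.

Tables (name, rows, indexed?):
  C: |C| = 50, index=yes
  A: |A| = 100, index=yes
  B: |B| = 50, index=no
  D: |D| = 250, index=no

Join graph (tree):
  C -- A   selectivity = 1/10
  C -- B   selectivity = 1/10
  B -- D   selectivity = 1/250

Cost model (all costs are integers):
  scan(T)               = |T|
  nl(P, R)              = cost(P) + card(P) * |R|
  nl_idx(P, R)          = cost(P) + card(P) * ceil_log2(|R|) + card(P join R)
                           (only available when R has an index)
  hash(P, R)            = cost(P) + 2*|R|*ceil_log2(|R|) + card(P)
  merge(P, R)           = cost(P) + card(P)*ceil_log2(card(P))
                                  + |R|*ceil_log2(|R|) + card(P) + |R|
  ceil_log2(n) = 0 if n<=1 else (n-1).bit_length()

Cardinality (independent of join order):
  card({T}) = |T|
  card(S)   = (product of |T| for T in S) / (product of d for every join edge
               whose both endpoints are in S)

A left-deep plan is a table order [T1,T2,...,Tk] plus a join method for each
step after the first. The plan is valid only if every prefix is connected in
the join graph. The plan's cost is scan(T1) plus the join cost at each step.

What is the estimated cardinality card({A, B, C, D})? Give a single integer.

2500

Tables in S: A(100), B(50), C(50), D(250)
Edges inside S: C-A(d=10), C-B(d=10), B-D(d=250)
numerator = 100 * 50 * 50 * 250 = 62500000
denominator = 10 * 10 * 250 = 25000
card(S) = 62500000 / 25000 = 2500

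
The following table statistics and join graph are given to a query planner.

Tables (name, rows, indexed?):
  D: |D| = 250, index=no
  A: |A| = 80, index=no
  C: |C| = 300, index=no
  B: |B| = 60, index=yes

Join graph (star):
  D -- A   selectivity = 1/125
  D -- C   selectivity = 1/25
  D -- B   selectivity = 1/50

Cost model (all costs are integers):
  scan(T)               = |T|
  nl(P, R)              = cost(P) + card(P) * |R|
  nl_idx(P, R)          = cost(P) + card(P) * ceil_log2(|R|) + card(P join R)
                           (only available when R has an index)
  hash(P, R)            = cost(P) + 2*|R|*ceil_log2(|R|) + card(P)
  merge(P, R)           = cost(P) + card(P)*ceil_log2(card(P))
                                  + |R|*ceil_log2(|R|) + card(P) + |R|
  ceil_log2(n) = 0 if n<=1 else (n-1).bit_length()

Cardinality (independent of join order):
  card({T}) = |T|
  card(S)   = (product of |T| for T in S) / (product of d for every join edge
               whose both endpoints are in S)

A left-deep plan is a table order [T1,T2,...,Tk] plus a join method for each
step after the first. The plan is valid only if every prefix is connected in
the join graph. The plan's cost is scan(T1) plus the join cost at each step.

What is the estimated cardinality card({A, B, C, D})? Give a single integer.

Tables in S: A(80), B(60), C(300), D(250)
Edges inside S: D-A(d=125), D-C(d=25), D-B(d=50)
numerator = 80 * 60 * 300 * 250 = 360000000
denominator = 125 * 25 * 50 = 156250
card(S) = 360000000 / 156250 = 2304

2304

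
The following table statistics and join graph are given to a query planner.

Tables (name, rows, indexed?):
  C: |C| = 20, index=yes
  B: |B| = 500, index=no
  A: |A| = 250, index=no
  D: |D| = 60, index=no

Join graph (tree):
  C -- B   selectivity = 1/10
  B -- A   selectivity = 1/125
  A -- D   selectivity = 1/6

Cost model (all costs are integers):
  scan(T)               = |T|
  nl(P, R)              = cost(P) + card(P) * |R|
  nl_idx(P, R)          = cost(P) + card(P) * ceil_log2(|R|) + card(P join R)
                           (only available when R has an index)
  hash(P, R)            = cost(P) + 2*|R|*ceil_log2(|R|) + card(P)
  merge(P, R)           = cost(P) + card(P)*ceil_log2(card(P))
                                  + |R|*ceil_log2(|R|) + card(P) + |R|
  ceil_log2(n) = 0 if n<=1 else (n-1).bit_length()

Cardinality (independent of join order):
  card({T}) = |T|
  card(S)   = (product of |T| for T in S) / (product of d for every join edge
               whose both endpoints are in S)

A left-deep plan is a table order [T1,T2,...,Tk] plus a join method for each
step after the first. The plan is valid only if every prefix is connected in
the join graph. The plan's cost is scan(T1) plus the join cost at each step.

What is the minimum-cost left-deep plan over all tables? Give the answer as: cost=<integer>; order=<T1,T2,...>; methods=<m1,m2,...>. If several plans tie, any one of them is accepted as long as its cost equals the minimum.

cost=8920; order=B,A,C,D; methods=hash,hash,hash

Selinger DP (subsets sized 1..n):
  {C}: scan cost=20, card=20
  {B}: scan cost=500, card=500
  {A}: scan cost=250, card=250
  {D}: scan cost=60, card=60
  {BC}: card=1000; try (C,hash)→1200, (C,nl_idx)→4000, (B,merge)→5140, (C,merge)→5620, (B,hash)→9040, (B,nl)→10020 …(+1); best=1200 via (C,hash)
  {AB}: card=1000; try (A,hash)→5000, (B,merge)→7500, (A,merge)→7750, (B,hash)→9500, (B,nl)→125250, (A,nl)→125500; best=5000 via (A,hash)
  {AD}: card=2500; try (D,hash)→1220, (A,merge)→2730, (D,merge)→2920, (A,hash)→4120, (A,nl)→15060, (D,nl)→15250; best=1220 via (D,hash)
  {ABC}: card=2000; try (C,hash)→6200, (A,hash)→6200, (C,nl_idx)→12000, (A,merge)→14450, (C,merge)→16120, (C,nl)→25000 …(+1); best=6200 via (C,hash)
  {ABD}: card=10000; try (D,hash)→6720, (B,hash)→12720, (D,merge)→16420, (B,merge)→38720, (D,nl)→65000, (B,nl)→1251220; best=6720 via (D,hash)
  {ABCD}: card=20000; try (D,hash)→8920, (C,hash)→16920, (D,merge)→30620, (C,nl_idx)→76720, (D,nl)→126200, (C,merge)→156840 …(+1); best=8920 via (D,hash)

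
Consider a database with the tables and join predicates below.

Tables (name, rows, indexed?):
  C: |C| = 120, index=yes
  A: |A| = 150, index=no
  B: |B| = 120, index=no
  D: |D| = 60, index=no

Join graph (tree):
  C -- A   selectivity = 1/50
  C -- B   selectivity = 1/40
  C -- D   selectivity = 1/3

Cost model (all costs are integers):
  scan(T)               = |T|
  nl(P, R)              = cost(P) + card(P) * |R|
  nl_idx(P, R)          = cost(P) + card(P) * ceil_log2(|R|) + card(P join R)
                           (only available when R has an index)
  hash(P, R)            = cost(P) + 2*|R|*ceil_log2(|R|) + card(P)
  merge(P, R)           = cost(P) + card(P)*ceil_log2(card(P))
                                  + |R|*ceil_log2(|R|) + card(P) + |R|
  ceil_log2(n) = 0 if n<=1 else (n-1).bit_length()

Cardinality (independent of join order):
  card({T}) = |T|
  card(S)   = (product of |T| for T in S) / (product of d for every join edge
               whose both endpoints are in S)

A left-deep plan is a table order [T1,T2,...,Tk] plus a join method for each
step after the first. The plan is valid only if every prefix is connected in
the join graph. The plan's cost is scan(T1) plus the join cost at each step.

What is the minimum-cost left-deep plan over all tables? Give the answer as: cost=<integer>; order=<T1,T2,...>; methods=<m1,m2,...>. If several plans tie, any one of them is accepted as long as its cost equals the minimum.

cost=5400; order=A,C,B,D; methods=nl_idx,hash,hash

Selinger DP (subsets sized 1..n):
  {C}: scan cost=120, card=120
  {A}: scan cost=150, card=150
  {B}: scan cost=120, card=120
  {D}: scan cost=60, card=60
  {AC}: card=360; try (C,nl_idx)→1560, (C,hash)→1980, (A,merge)→2430, (C,merge)→2460, (A,hash)→2640, (A,nl)→18120 …(+1); best=1560 via (C,nl_idx)
  {BC}: card=360; try (C,nl_idx)→1320, (C,hash)→1920, (B,hash)→1920, (C,merge)→2040, (B,merge)→2040, (C,nl)→14520 …(+1); best=1320 via (C,nl_idx)
  {CD}: card=2400; try (D,hash)→960, (C,merge)→1440, (D,merge)→1500, (C,hash)→1800, (C,nl_idx)→2880, (C,nl)→7260 …(+1); best=960 via (D,hash)
  {ABC}: card=1080; try (B,hash)→3600, (A,hash)→4080, (B,merge)→6120, (A,merge)→6270, (B,nl)→44760, (A,nl)→55320; best=3600 via (B,hash)
  {ACD}: card=7200; try (D,hash)→2640, (D,merge)→5580, (A,hash)→5760, (D,nl)→23160, (A,merge)→33510, (A,nl)→360960; best=2640 via (D,hash)
  {BCD}: card=7200; try (D,hash)→2400, (B,hash)→5040, (D,merge)→5340, (D,nl)→22920, (B,merge)→33120, (B,nl)→288960; best=2400 via (D,hash)
  {ABCD}: card=21600; try (D,hash)→5400, (B,hash)→11520, (A,hash)→12000, (D,merge)→16980, (D,nl)→68400, (B,merge)→104400 …(+3); best=5400 via (D,hash)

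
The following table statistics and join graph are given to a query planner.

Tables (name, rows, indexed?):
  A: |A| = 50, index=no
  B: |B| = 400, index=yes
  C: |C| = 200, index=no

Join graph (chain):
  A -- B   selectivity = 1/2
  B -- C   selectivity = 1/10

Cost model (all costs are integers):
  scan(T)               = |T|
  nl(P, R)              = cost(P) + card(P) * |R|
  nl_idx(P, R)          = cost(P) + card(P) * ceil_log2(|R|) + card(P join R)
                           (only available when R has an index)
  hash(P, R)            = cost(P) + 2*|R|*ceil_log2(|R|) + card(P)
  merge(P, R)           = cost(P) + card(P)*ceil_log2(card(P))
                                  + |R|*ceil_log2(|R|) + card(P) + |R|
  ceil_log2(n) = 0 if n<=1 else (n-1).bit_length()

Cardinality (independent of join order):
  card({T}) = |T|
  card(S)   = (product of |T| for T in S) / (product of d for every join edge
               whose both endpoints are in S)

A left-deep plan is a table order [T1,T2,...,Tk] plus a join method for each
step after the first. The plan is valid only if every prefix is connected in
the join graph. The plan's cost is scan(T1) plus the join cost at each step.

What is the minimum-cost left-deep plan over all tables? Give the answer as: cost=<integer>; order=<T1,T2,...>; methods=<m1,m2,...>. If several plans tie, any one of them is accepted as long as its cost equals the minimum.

cost=12600; order=B,C,A; methods=hash,hash

Selinger DP (subsets sized 1..n):
  {A}: scan cost=50, card=50
  {B}: scan cost=400, card=400
  {C}: scan cost=200, card=200
  {AB}: card=10000; try (A,hash)→1400, (B,merge)→4400, (A,merge)→4750, (B,hash)→7300, (B,nl_idx)→10500, (B,nl)→20050 …(+1); best=1400 via (A,hash)
  {BC}: card=8000; try (C,hash)→4000, (B,merge)→6000, (C,merge)→6200, (B,hash)→7600, (B,nl_idx)→10000, (B,nl)→80200 …(+1); best=4000 via (C,hash)
  {ABC}: card=200000; try (A,hash)→12600, (C,hash)→14600, (A,merge)→116350, (C,merge)→153200, (A,nl)→404000, (C,nl)→2001400; best=12600 via (A,hash)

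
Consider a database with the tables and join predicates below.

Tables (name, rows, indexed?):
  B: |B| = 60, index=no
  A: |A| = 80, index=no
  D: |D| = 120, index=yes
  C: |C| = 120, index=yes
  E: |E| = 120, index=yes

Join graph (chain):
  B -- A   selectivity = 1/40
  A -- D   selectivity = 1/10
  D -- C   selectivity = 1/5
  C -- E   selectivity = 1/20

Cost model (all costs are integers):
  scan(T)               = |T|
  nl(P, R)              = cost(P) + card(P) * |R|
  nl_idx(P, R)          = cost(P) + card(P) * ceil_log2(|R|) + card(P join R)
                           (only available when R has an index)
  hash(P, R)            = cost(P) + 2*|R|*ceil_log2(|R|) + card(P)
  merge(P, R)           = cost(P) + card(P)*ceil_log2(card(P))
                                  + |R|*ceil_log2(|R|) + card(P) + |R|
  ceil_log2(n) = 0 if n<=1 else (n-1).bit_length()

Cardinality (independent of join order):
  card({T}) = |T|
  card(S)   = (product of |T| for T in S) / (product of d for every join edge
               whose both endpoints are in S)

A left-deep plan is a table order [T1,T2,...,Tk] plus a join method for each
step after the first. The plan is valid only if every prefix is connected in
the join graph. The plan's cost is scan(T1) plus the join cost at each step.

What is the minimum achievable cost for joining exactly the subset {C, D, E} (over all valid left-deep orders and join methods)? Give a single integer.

Selinger DP over subsets of {C,D,E}:
  {D}: scan cost=120, card=120
  {C}: scan cost=120, card=120
  {E}: scan cost=120, card=120
  {CD}: card=2880; try (D,hash)→1920, (C,hash)→1920, (D,merge)→2040, (C,merge)→2040, (D,nl_idx)→3840, (C,nl_idx)→3840 …(+2); best=1920 via (D,hash)
  {CE}: card=720; try (E,nl_idx)→1680, (C,nl_idx)→1680, (E,hash)→1920, (C,hash)→1920, (E,merge)→2040, (C,merge)→2040 …(+2); best=1680 via (E,nl_idx)
  {CDE}: card=17280; try (D,hash)→4080, (E,hash)→6480, (D,merge)→10560, (D,nl_idx)→24000, (E,nl_idx)→39360, (E,merge)→40320 …(+2); best=4080 via (D,hash)

4080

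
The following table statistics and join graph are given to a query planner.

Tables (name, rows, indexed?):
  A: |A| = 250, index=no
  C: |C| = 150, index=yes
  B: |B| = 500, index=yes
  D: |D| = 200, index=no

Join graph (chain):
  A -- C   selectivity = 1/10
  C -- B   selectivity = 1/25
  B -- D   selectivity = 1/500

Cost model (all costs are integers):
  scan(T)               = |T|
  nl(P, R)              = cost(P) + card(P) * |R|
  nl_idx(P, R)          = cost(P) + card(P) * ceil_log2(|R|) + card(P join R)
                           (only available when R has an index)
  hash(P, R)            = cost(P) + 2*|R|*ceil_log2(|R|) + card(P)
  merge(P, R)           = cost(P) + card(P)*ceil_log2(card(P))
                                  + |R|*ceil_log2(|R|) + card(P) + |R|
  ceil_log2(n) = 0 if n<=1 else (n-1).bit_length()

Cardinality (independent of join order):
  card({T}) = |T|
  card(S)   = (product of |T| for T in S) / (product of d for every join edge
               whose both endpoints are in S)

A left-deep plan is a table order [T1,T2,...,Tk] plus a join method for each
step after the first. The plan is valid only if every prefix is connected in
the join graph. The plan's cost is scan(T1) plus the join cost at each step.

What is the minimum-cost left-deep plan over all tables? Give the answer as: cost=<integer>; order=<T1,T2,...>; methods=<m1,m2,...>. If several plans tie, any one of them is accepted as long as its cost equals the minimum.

Selinger DP (subsets sized 1..n):
  {A}: scan cost=250, card=250
  {C}: scan cost=150, card=150
  {B}: scan cost=500, card=500
  {D}: scan cost=200, card=200
  {AC}: card=3750; try (C,hash)→2900, (A,merge)→3750, (C,merge)→3850, (A,hash)→4300, (C,nl_idx)→6000, (A,nl)→37650 …(+1); best=2900 via (C,hash)
  {BC}: card=3000; try (C,hash)→3400, (B,nl_idx)→4500, (B,merge)→6500, (C,merge)→6850, (C,nl_idx)→7500, (B,hash)→9300 …(+2); best=3400 via (C,hash)
  {BD}: card=200; try (B,nl_idx)→2200, (D,hash)→4200, (B,merge)→7000, (D,merge)→7300, (B,hash)→9400, (B,nl)→100200 …(+1); best=2200 via (B,nl_idx)
  {ABC}: card=75000; try (A,hash)→10400, (B,hash)→15650, (A,merge)→44650, (B,merge)→56650, (B,nl_idx)→111650, (A,nl)→753400 …(+1); best=10400 via (A,hash)
  {BCD}: card=1200; try (C,hash)→4800, (C,nl_idx)→5000, (C,merge)→5350, (D,hash)→9600, (C,nl)→32200, (D,merge)→44200 …(+1); best=4800 via (C,hash)
  {ABCD}: card=30000; try (A,hash)→10000, (A,merge)→21450, (D,hash)→88600, (A,nl)→304800, (D,merge)→1362200, (D,nl)→15010400; best=10000 via (A,hash)

cost=10000; order=D,B,C,A; methods=nl_idx,hash,hash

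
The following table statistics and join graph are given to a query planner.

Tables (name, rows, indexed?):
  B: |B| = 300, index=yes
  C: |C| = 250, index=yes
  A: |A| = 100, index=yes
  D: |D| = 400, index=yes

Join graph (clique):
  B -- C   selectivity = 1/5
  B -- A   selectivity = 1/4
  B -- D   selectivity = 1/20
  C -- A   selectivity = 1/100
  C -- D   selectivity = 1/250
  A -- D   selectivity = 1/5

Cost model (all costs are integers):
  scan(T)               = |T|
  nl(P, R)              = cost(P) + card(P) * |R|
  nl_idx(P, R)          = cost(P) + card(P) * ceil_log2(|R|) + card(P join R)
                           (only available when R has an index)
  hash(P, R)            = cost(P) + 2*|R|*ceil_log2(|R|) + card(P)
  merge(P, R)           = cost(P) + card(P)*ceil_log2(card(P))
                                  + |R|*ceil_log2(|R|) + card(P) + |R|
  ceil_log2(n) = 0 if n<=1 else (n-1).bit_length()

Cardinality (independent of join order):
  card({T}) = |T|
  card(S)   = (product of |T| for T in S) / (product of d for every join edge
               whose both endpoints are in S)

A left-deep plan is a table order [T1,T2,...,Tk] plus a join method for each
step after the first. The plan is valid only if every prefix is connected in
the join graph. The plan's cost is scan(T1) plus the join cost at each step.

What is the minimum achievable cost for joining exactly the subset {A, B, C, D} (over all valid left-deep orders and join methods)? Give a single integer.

4260

Selinger DP over subsets of {A,B,C,D}:
  {B}: scan cost=300, card=300
  {C}: scan cost=250, card=250
  {A}: scan cost=100, card=100
  {D}: scan cost=400, card=400
  {BC}: card=15000; try (C,hash)→4600, (B,merge)→5500, (C,merge)→5550, (B,hash)→5900, (B,nl_idx)→17500, (C,nl_idx)→17700 …(+2); best=4600 via (C,hash)
  {AB}: card=7500; try (A,hash)→2000, (B,merge)→3900, (A,merge)→4100, (B,hash)→5600, (B,nl_idx)→8500, (A,nl_idx)→9900 …(+2); best=2000 via (A,hash)
  {BD}: card=6000; try (B,hash)→6200, (D,merge)→7300, (B,merge)→7400, (D,hash)→7800, (D,nl_idx)→9000, (B,nl_idx)→10000 …(+2); best=6200 via (B,hash)
  {AC}: card=250; try (C,nl_idx)→1150, (A,hash)→1900, (A,nl_idx)→2250, (C,merge)→3150, (A,merge)→3300, (C,hash)→4200 …(+2); best=1150 via (C,nl_idx)
  {CD}: card=400; try (D,nl_idx)→2900, (C,nl_idx)→4000, (C,hash)→4800, (D,merge)→6500, (C,merge)→6650, (D,hash)→7700 …(+2); best=2900 via (D,nl_idx)
  {AD}: card=8000; try (A,hash)→2200, (D,merge)→4900, (A,merge)→5200, (D,hash)→7400, (D,nl_idx)→9000, (A,nl_idx)→11200 …(+2); best=2200 via (A,hash)
  {ABC}: card=3750; try (B,merge)→6400, (B,hash)→6800, (B,nl_idx)→7150, (C,hash)→13500, (A,hash)→21000, (C,nl_idx)→65750 …(+6); best=6400 via (B,merge)
  {BCD}: card=1200; try (B,nl_idx)→7700, (B,hash)→8700, (B,merge)→9900, (C,hash)→16200, (D,hash)→26800, (C,nl_idx)→55400 …(+6); best=7700 via (B,nl_idx)
  {ABD}: card=30000; try (A,hash)→13600, (B,hash)→15600, (D,hash)→16700, (A,nl_idx)→78200, (A,merge)→91000, (D,nl_idx)→99500 …(+6); best=13600 via (A,hash)
  {ACD}: card=80; try (D,nl_idx)→3480, (A,hash)→4700, (A,nl_idx)→5780, (D,merge)→7400, (A,merge)→7700, (D,hash)→8600 …(+6); best=3480 via (D,nl_idx)
  {ABCD}: card=60; try (B,nl_idx)→4260, (B,merge)→7120, (B,hash)→8960, (A,hash)→10300, (A,nl_idx)→16160, (D,hash)→17350 …(+10); best=4260 via (B,nl_idx)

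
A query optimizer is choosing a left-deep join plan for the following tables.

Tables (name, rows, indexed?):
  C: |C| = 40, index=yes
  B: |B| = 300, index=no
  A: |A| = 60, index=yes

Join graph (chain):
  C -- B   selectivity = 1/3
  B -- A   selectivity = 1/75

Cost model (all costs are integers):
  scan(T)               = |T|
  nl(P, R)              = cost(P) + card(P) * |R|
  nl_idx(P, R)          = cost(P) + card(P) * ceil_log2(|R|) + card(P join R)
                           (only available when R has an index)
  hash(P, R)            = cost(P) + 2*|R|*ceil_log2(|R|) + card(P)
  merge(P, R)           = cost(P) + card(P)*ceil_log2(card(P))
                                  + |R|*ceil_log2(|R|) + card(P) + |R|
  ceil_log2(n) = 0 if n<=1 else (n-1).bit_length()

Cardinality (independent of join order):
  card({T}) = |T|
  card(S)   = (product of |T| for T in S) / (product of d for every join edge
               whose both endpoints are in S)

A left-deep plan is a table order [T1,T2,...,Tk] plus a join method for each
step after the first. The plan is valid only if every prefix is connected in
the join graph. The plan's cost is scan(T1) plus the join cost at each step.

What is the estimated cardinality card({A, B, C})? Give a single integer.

Tables in S: A(60), B(300), C(40)
Edges inside S: C-B(d=3), B-A(d=75)
numerator = 60 * 300 * 40 = 720000
denominator = 3 * 75 = 225
card(S) = 720000 / 225 = 3200

3200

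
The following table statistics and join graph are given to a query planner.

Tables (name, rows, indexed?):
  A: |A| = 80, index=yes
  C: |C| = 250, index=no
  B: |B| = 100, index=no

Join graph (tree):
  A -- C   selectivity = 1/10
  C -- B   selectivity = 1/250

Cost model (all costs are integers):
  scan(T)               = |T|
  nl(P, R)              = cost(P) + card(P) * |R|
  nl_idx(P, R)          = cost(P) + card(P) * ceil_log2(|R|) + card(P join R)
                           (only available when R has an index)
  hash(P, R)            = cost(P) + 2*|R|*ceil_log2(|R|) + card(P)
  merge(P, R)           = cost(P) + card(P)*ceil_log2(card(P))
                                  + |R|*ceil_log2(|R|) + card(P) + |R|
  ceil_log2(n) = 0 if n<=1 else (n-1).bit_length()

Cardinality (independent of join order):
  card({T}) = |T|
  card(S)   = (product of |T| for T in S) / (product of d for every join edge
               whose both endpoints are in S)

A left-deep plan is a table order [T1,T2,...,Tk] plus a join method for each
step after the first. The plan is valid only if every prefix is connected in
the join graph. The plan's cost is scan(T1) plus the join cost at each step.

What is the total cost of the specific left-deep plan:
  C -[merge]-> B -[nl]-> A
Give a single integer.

11300

step 1: scan C: cost=250, card=250
step 2: join B via merge
    card(P join B) = 250*100/(250) = 100
    cost = 250 + 250*8 + 100*7 + 250 + 100 = 3300
step 3: join A via nl
    card(P join A) = 100*80/(10) = 800
    cost = 3300 + 100*80 = 11300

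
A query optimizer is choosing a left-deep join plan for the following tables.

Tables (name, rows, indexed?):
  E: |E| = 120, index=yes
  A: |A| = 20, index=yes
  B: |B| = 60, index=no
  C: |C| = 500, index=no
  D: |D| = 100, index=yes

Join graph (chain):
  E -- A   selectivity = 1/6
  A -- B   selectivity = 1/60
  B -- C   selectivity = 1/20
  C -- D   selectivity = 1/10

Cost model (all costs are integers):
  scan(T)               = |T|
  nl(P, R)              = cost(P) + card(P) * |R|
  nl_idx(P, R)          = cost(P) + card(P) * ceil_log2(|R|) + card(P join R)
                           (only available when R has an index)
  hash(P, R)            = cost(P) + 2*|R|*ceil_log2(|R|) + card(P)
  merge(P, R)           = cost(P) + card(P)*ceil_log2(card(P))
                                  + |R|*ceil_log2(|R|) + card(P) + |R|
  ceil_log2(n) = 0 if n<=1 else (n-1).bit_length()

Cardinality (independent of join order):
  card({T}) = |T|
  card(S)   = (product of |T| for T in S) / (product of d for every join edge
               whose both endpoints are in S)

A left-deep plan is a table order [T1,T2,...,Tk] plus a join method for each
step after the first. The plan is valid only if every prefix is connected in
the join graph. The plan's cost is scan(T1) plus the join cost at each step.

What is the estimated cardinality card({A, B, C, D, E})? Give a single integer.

100000

Tables in S: A(20), B(60), C(500), D(100), E(120)
Edges inside S: E-A(d=6), A-B(d=60), B-C(d=20), C-D(d=10)
numerator = 20 * 60 * 500 * 100 * 120 = 7200000000
denominator = 6 * 60 * 20 * 10 = 72000
card(S) = 7200000000 / 72000 = 100000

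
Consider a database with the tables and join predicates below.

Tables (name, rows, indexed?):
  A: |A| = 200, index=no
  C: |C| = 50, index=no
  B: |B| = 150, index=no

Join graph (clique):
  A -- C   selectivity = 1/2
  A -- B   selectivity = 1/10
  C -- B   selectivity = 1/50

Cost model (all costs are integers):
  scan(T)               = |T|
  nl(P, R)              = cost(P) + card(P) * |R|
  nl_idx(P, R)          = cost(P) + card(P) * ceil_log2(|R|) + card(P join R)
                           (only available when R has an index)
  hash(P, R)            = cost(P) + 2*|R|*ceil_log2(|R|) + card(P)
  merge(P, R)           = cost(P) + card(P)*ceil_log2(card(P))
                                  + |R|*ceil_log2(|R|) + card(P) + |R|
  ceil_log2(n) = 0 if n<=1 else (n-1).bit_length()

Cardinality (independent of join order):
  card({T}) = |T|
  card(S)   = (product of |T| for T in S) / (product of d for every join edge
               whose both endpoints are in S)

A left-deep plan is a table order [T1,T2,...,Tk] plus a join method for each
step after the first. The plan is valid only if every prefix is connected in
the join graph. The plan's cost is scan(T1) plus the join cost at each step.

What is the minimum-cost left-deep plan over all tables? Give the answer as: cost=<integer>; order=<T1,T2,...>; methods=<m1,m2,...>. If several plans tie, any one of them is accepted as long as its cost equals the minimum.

cost=4050; order=B,C,A; methods=hash,merge

Selinger DP (subsets sized 1..n):
  {A}: scan cost=200, card=200
  {C}: scan cost=50, card=50
  {B}: scan cost=150, card=150
  {AC}: card=5000; try (C,hash)→1000, (A,merge)→2200, (C,merge)→2350, (A,hash)→3300, (A,nl)→10050, (C,nl)→10200; best=1000 via (C,hash)
  {AB}: card=3000; try (B,hash)→2800, (A,merge)→3300, (B,merge)→3350, (A,hash)→3500, (A,nl)→30150, (B,nl)→30200; best=2800 via (B,hash)
  {BC}: card=150; try (C,hash)→900, (B,merge)→1750, (C,merge)→1850, (B,hash)→2500, (B,nl)→7550, (C,nl)→7650; best=900 via (C,hash)
  {ABC}: card=1500; try (A,merge)→4050, (A,hash)→4250, (C,hash)→6400, (B,hash)→8400, (A,nl)→30900, (C,merge)→42150 …(+3); best=4050 via (A,merge)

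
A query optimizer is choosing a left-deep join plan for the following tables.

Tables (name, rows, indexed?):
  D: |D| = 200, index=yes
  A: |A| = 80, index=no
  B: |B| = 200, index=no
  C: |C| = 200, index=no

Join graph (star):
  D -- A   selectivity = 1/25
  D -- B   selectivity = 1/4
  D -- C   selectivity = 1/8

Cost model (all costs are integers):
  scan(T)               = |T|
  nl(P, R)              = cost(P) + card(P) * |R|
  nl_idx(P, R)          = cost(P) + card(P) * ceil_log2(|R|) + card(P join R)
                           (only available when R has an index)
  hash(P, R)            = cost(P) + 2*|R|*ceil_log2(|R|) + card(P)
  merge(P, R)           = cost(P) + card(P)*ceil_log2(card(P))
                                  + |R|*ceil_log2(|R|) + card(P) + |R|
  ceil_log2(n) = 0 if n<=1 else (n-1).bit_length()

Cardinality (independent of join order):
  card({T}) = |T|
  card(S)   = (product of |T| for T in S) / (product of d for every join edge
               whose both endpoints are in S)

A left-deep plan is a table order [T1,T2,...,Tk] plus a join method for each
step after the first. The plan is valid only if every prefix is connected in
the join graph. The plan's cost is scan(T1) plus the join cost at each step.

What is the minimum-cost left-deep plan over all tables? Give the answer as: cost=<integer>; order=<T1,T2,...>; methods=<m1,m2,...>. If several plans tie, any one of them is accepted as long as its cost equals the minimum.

Selinger DP (subsets sized 1..n):
  {D}: scan cost=200, card=200
  {A}: scan cost=80, card=80
  {B}: scan cost=200, card=200
  {C}: scan cost=200, card=200
  {AD}: card=640; try (D,nl_idx)→1360, (A,hash)→1520, (D,merge)→2520, (A,merge)→2640, (D,hash)→3360, (D,nl)→16080 …(+1); best=1360 via (D,nl_idx)
  {BD}: card=10000; try (D,hash)→3600, (B,hash)→3600, (D,merge)→3800, (B,merge)→3800, (D,nl_idx)→11800, (D,nl)→40200 …(+1); best=3600 via (D,hash)
  {CD}: card=5000; try (D,hash)→3600, (C,hash)→3600, (D,merge)→3800, (C,merge)→3800, (D,nl_idx)→6800, (D,nl)→40200 …(+1); best=3600 via (D,hash)
  {ABD}: card=32000; try (B,hash)→5200, (B,merge)→10200, (A,hash)→14720, (B,nl)→129360, (A,merge)→154240, (A,nl)→803600; best=5200 via (B,hash)
  {ACD}: card=16000; try (C,hash)→5200, (A,hash)→9720, (C,merge)→10200, (A,merge)→74240, (C,nl)→129360, (A,nl)→403600; best=5200 via (C,hash)
  {BCD}: card=250000; try (B,hash)→11800, (C,hash)→16800, (B,merge)→75400, (C,merge)→155400, (B,nl)→1003600, (C,nl)→2003600; best=11800 via (B,hash)
  {ABCD}: card=800000; try (B,hash)→24400, (C,hash)→40400, (B,merge)→247000, (A,hash)→262920, (C,merge)→519000, (B,nl)→3205200 …(+3); best=24400 via (B,hash)

cost=24400; order=A,D,C,B; methods=nl_idx,hash,hash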